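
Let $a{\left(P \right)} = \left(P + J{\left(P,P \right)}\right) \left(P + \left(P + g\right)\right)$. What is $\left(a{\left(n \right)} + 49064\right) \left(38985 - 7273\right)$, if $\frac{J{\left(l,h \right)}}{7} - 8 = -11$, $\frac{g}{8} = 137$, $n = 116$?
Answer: $5556703488$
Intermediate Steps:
$g = 1096$ ($g = 8 \cdot 137 = 1096$)
$J{\left(l,h \right)} = -21$ ($J{\left(l,h \right)} = 56 + 7 \left(-11\right) = 56 - 77 = -21$)
$a{\left(P \right)} = \left(-21 + P\right) \left(1096 + 2 P\right)$ ($a{\left(P \right)} = \left(P - 21\right) \left(P + \left(P + 1096\right)\right) = \left(-21 + P\right) \left(P + \left(1096 + P\right)\right) = \left(-21 + P\right) \left(1096 + 2 P\right)$)
$\left(a{\left(n \right)} + 49064\right) \left(38985 - 7273\right) = \left(\left(-23016 + 2 \cdot 116^{2} + 1054 \cdot 116\right) + 49064\right) \left(38985 - 7273\right) = \left(\left(-23016 + 2 \cdot 13456 + 122264\right) + 49064\right) 31712 = \left(\left(-23016 + 26912 + 122264\right) + 49064\right) 31712 = \left(126160 + 49064\right) 31712 = 175224 \cdot 31712 = 5556703488$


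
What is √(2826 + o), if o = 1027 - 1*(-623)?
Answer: 2*√1119 ≈ 66.903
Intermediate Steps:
o = 1650 (o = 1027 + 623 = 1650)
√(2826 + o) = √(2826 + 1650) = √4476 = 2*√1119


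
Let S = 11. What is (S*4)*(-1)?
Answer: -44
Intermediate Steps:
(S*4)*(-1) = (11*4)*(-1) = 44*(-1) = -44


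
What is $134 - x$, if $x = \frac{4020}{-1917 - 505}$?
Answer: $\frac{164284}{1211} \approx 135.66$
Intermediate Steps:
$x = - \frac{2010}{1211}$ ($x = \frac{4020}{-2422} = 4020 \left(- \frac{1}{2422}\right) = - \frac{2010}{1211} \approx -1.6598$)
$134 - x = 134 - - \frac{2010}{1211} = 134 + \frac{2010}{1211} = \frac{164284}{1211}$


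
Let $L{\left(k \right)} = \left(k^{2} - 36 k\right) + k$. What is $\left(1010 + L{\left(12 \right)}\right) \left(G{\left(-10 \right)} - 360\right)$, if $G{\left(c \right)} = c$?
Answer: $-271580$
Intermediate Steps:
$L{\left(k \right)} = k^{2} - 35 k$
$\left(1010 + L{\left(12 \right)}\right) \left(G{\left(-10 \right)} - 360\right) = \left(1010 + 12 \left(-35 + 12\right)\right) \left(-10 - 360\right) = \left(1010 + 12 \left(-23\right)\right) \left(-370\right) = \left(1010 - 276\right) \left(-370\right) = 734 \left(-370\right) = -271580$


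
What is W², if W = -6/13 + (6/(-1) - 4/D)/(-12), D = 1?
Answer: 841/6084 ≈ 0.13823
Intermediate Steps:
W = 29/78 (W = -6/13 + (6/(-1) - 4/1)/(-12) = -6*1/13 + (6*(-1) - 4*1)*(-1/12) = -6/13 + (-6 - 4)*(-1/12) = -6/13 - 10*(-1/12) = -6/13 + ⅚ = 29/78 ≈ 0.37179)
W² = (29/78)² = 841/6084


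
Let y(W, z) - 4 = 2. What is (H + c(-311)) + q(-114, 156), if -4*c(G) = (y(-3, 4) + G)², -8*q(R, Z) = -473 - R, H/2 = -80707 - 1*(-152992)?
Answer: 970869/8 ≈ 1.2136e+5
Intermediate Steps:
y(W, z) = 6 (y(W, z) = 4 + 2 = 6)
H = 144570 (H = 2*(-80707 - 1*(-152992)) = 2*(-80707 + 152992) = 2*72285 = 144570)
q(R, Z) = 473/8 + R/8 (q(R, Z) = -(-473 - R)/8 = 473/8 + R/8)
c(G) = -(6 + G)²/4
(H + c(-311)) + q(-114, 156) = (144570 - (6 - 311)²/4) + (473/8 + (⅛)*(-114)) = (144570 - ¼*(-305)²) + (473/8 - 57/4) = (144570 - ¼*93025) + 359/8 = (144570 - 93025/4) + 359/8 = 485255/4 + 359/8 = 970869/8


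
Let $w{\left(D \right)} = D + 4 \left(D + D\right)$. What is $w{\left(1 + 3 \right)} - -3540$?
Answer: $3576$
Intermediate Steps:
$w{\left(D \right)} = 9 D$ ($w{\left(D \right)} = D + 4 \cdot 2 D = D + 8 D = 9 D$)
$w{\left(1 + 3 \right)} - -3540 = 9 \left(1 + 3\right) - -3540 = 9 \cdot 4 + 3540 = 36 + 3540 = 3576$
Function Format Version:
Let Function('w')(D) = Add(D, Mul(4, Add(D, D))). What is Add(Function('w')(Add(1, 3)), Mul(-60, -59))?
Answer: 3576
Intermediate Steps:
Function('w')(D) = Mul(9, D) (Function('w')(D) = Add(D, Mul(4, Mul(2, D))) = Add(D, Mul(8, D)) = Mul(9, D))
Add(Function('w')(Add(1, 3)), Mul(-60, -59)) = Add(Mul(9, Add(1, 3)), Mul(-60, -59)) = Add(Mul(9, 4), 3540) = Add(36, 3540) = 3576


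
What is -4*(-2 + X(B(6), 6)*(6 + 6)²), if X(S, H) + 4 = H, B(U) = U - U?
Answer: -1144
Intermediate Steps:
B(U) = 0
X(S, H) = -4 + H
-4*(-2 + X(B(6), 6)*(6 + 6)²) = -4*(-2 + (-4 + 6)*(6 + 6)²) = -4*(-2 + 2*12²) = -4*(-2 + 2*144) = -4*(-2 + 288) = -4*286 = -2*572 = -1144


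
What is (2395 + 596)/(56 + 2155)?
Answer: 997/737 ≈ 1.3528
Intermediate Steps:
(2395 + 596)/(56 + 2155) = 2991/2211 = 2991*(1/2211) = 997/737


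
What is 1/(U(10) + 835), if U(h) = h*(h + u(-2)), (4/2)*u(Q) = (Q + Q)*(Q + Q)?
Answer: 1/1015 ≈ 0.00098522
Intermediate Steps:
u(Q) = 2*Q² (u(Q) = ((Q + Q)*(Q + Q))/2 = ((2*Q)*(2*Q))/2 = (4*Q²)/2 = 2*Q²)
U(h) = h*(8 + h) (U(h) = h*(h + 2*(-2)²) = h*(h + 2*4) = h*(h + 8) = h*(8 + h))
1/(U(10) + 835) = 1/(10*(8 + 10) + 835) = 1/(10*18 + 835) = 1/(180 + 835) = 1/1015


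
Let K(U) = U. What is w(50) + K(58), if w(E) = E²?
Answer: 2558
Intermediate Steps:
w(50) + K(58) = 50² + 58 = 2500 + 58 = 2558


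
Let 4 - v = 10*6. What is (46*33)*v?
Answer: -85008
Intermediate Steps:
v = -56 (v = 4 - 10*6 = 4 - 1*60 = 4 - 60 = -56)
(46*33)*v = (46*33)*(-56) = 1518*(-56) = -85008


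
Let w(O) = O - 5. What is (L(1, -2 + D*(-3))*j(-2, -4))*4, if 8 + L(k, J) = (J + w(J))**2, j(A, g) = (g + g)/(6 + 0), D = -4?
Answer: -3472/3 ≈ -1157.3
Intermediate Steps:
j(A, g) = g/3 (j(A, g) = (2*g)/6 = (2*g)*(1/6) = g/3)
w(O) = -5 + O
L(k, J) = -8 + (-5 + 2*J)**2 (L(k, J) = -8 + (J + (-5 + J))**2 = -8 + (-5 + 2*J)**2)
(L(1, -2 + D*(-3))*j(-2, -4))*4 = ((-8 + (-5 + 2*(-2 - 4*(-3)))**2)*((1/3)*(-4)))*4 = ((-8 + (-5 + 2*(-2 + 12))**2)*(-4/3))*4 = ((-8 + (-5 + 2*10)**2)*(-4/3))*4 = ((-8 + (-5 + 20)**2)*(-4/3))*4 = ((-8 + 15**2)*(-4/3))*4 = ((-8 + 225)*(-4/3))*4 = (217*(-4/3))*4 = -868/3*4 = -3472/3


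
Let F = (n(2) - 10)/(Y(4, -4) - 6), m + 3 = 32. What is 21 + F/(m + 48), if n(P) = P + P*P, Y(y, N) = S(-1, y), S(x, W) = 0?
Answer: 4853/231 ≈ 21.009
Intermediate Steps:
m = 29 (m = -3 + 32 = 29)
Y(y, N) = 0
n(P) = P + P²
F = ⅔ (F = (2*(1 + 2) - 10)/(0 - 6) = (2*3 - 10)/(-6) = (6 - 10)*(-⅙) = -4*(-⅙) = ⅔ ≈ 0.66667)
21 + F/(m + 48) = 21 + 2/(3*(29 + 48)) = 21 + (⅔)/77 = 21 + (⅔)*(1/77) = 21 + 2/231 = 4853/231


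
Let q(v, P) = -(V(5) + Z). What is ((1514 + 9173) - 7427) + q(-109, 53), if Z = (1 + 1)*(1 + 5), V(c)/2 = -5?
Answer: 3258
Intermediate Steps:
V(c) = -10 (V(c) = 2*(-5) = -10)
Z = 12 (Z = 2*6 = 12)
q(v, P) = -2 (q(v, P) = -(-10 + 12) = -1*2 = -2)
((1514 + 9173) - 7427) + q(-109, 53) = ((1514 + 9173) - 7427) - 2 = (10687 - 7427) - 2 = 3260 - 2 = 3258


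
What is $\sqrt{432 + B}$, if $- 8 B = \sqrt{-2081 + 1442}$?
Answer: $\frac{\sqrt{6912 - 6 i \sqrt{71}}}{4} \approx 20.785 - 0.076013 i$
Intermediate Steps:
$B = - \frac{3 i \sqrt{71}}{8}$ ($B = - \frac{\sqrt{-2081 + 1442}}{8} = - \frac{\sqrt{-639}}{8} = - \frac{3 i \sqrt{71}}{8} \approx - 3.1598 i$)
$\sqrt{432 + B} = \sqrt{432 - \frac{3 i \sqrt{71}}{8}}$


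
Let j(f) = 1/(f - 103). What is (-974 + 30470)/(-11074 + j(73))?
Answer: -884880/332221 ≈ -2.6635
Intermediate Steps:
j(f) = 1/(-103 + f)
(-974 + 30470)/(-11074 + j(73)) = (-974 + 30470)/(-11074 + 1/(-103 + 73)) = 29496/(-11074 + 1/(-30)) = 29496/(-11074 - 1/30) = 29496/(-332221/30) = 29496*(-30/332221) = -884880/332221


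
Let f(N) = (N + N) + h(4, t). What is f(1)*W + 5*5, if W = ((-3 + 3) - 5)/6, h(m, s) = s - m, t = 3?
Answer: 145/6 ≈ 24.167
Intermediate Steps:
f(N) = -1 + 2*N (f(N) = (N + N) + (3 - 1*4) = 2*N + (3 - 4) = 2*N - 1 = -1 + 2*N)
W = -⅚ (W = (0 - 5)*(⅙) = -5*⅙ = -⅚ ≈ -0.83333)
f(1)*W + 5*5 = (-1 + 2*1)*(-⅚) + 5*5 = (-1 + 2)*(-⅚) + 25 = 1*(-⅚) + 25 = -⅚ + 25 = 145/6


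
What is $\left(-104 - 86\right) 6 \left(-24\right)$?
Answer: $27360$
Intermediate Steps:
$\left(-104 - 86\right) 6 \left(-24\right) = \left(-190\right) \left(-144\right) = 27360$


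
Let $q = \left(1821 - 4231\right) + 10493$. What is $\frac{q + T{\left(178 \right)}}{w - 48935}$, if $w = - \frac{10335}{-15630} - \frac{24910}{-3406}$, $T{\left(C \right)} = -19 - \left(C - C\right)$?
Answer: $- \frac{2044253952}{12403182619} \approx -0.16482$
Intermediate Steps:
$T{\left(C \right)} = -19$ ($T{\left(C \right)} = -19 - 0 = -19 + 0 = -19$)
$q = 8083$ ($q = -2410 + 10493 = 8083$)
$w = \frac{14151477}{1774526}$ ($w = \left(-10335\right) \left(- \frac{1}{15630}\right) - - \frac{12455}{1703} = \frac{689}{1042} + \frac{12455}{1703} = \frac{14151477}{1774526} \approx 7.9748$)
$\frac{q + T{\left(178 \right)}}{w - 48935} = \frac{8083 - 19}{\frac{14151477}{1774526} - 48935} = \frac{8064}{- \frac{86822278333}{1774526}} = 8064 \left(- \frac{1774526}{86822278333}\right) = - \frac{2044253952}{12403182619}$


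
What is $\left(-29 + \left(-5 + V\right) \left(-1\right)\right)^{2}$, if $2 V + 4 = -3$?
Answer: $\frac{1681}{4} \approx 420.25$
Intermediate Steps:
$V = - \frac{7}{2}$ ($V = -2 + \frac{1}{2} \left(-3\right) = -2 - \frac{3}{2} = - \frac{7}{2} \approx -3.5$)
$\left(-29 + \left(-5 + V\right) \left(-1\right)\right)^{2} = \left(-29 + \left(-5 - \frac{7}{2}\right) \left(-1\right)\right)^{2} = \left(-29 - - \frac{17}{2}\right)^{2} = \left(-29 + \frac{17}{2}\right)^{2} = \left(- \frac{41}{2}\right)^{2} = \frac{1681}{4}$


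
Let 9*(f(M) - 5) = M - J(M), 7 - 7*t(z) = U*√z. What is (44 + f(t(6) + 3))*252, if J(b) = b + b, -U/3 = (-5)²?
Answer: 12236 - 300*√6 ≈ 11501.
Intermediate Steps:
U = -75 (U = -3*(-5)² = -3*25 = -75)
t(z) = 1 + 75*√z/7 (t(z) = 1 - (-75)*√z/7 = 1 + 75*√z/7)
J(b) = 2*b
f(M) = 5 - M/9 (f(M) = 5 + (M - 2*M)/9 = 5 + (-M)/9 = 5 - M/9)
(44 + f(t(6) + 3))*252 = (44 + (5 - ((1 + 75*√6/7) + 3)/9))*252 = (44 + (5 - (4 + 75*√6/7)/9))*252 = (44 + (5 + (-4/9 - 25*√6/21)))*252 = (44 + (41/9 - 25*√6/21))*252 = (437/9 - 25*√6/21)*252 = 12236 - 300*√6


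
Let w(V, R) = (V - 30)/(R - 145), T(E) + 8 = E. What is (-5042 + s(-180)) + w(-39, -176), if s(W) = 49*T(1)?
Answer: -576172/107 ≈ -5384.8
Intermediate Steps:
T(E) = -8 + E
w(V, R) = (-30 + V)/(-145 + R)
s(W) = -343 (s(W) = 49*(-8 + 1) = 49*(-7) = -343)
(-5042 + s(-180)) + w(-39, -176) = (-5042 - 343) + (-30 - 39)/(-145 - 176) = -5385 - 69/(-321) = -5385 - 1/321*(-69) = -5385 + 23/107 = -576172/107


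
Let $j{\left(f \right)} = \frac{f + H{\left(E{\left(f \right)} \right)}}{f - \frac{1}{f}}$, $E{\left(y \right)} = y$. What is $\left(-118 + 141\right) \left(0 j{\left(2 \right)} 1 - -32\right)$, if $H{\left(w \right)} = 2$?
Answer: $736$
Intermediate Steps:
$j{\left(f \right)} = \frac{2 + f}{f - \frac{1}{f}}$ ($j{\left(f \right)} = \frac{f + 2}{f - \frac{1}{f}} = \frac{2 + f}{f - \frac{1}{f}}$)
$\left(-118 + 141\right) \left(0 j{\left(2 \right)} 1 - -32\right) = \left(-118 + 141\right) \left(0 \frac{2 \left(2 + 2\right)}{-1 + 2^{2}} \cdot 1 - -32\right) = 23 \left(0 \cdot 2 \frac{1}{-1 + 4} \cdot 4 \cdot 1 + 32\right) = 23 \left(0 \cdot 2 \cdot \frac{1}{3} \cdot 4 \cdot 1 + 32\right) = 23 \left(0 \cdot \frac{8}{3} \cdot 1 + 32\right) = 23 \left(0 \cdot 1 + 32\right) = 23 \left(0 + 32\right) = 23 \cdot 32 = 736$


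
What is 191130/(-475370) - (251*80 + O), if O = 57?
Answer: -957271682/47537 ≈ -20137.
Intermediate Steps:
191130/(-475370) - (251*80 + O) = 191130/(-475370) - (251*80 + 57) = 191130*(-1/475370) - (20080 + 57) = -19113/47537 - 1*20137 = -19113/47537 - 20137 = -957271682/47537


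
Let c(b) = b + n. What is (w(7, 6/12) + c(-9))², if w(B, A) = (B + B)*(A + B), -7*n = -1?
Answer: 452929/49 ≈ 9243.5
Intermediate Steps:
n = ⅐ (n = -⅐*(-1) = ⅐ ≈ 0.14286)
w(B, A) = 2*B*(A + B) (w(B, A) = (2*B)*(A + B) = 2*B*(A + B))
c(b) = ⅐ + b (c(b) = b + ⅐ = ⅐ + b)
(w(7, 6/12) + c(-9))² = (2*7*(6/12 + 7) + (⅐ - 9))² = (2*7*(6*(1/12) + 7) - 62/7)² = (2*7*(½ + 7) - 62/7)² = (2*7*(15/2) - 62/7)² = (105 - 62/7)² = (673/7)² = 452929/49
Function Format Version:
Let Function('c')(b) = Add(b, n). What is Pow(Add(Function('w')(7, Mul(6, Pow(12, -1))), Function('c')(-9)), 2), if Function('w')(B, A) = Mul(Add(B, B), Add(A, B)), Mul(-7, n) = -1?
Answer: Rational(452929, 49) ≈ 9243.5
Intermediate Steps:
n = Rational(1, 7) (n = Mul(Rational(-1, 7), -1) = Rational(1, 7) ≈ 0.14286)
Function('w')(B, A) = Mul(2, B, Add(A, B)) (Function('w')(B, A) = Mul(Mul(2, B), Add(A, B)) = Mul(2, B, Add(A, B)))
Function('c')(b) = Add(Rational(1, 7), b) (Function('c')(b) = Add(b, Rational(1, 7)) = Add(Rational(1, 7), b))
Pow(Add(Function('w')(7, Mul(6, Pow(12, -1))), Function('c')(-9)), 2) = Pow(Add(Mul(2, 7, Add(Mul(6, Pow(12, -1)), 7)), Add(Rational(1, 7), -9)), 2) = Pow(Add(Mul(2, 7, Add(Mul(6, Rational(1, 12)), 7)), Rational(-62, 7)), 2) = Pow(Add(Mul(2, 7, Add(Rational(1, 2), 7)), Rational(-62, 7)), 2) = Pow(Add(Mul(2, 7, Rational(15, 2)), Rational(-62, 7)), 2) = Pow(Add(105, Rational(-62, 7)), 2) = Pow(Rational(673, 7), 2) = Rational(452929, 49)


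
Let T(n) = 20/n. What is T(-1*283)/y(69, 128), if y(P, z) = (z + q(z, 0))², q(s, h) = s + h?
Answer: -5/4636672 ≈ -1.0784e-6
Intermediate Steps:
q(s, h) = h + s
y(P, z) = 4*z² (y(P, z) = (z + (0 + z))² = (z + z)² = (2*z)² = 4*z²)
T(-1*283)/y(69, 128) = (20/((-1*283)))/((4*128²)) = (20/(-283))/((4*16384)) = (20*(-1/283))/65536 = -20/283*1/65536 = -5/4636672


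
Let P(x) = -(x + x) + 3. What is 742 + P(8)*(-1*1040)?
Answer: 14262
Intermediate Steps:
P(x) = 3 - 2*x (P(x) = -2*x + 3 = 3 - 2*x)
742 + P(8)*(-1*1040) = 742 + (3 - 2*8)*(-1*1040) = 742 + (3 - 16)*(-1040) = 742 - 13*(-1040) = 742 + 13520 = 14262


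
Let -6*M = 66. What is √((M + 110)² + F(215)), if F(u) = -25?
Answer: 4*√611 ≈ 98.874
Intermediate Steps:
M = -11 (M = -⅙*66 = -11)
√((M + 110)² + F(215)) = √((-11 + 110)² - 25) = √(99² - 25) = √(9801 - 25) = √9776 = 4*√611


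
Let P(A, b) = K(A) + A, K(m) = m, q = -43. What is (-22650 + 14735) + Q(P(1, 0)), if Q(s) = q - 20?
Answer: -7978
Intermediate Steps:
P(A, b) = 2*A (P(A, b) = A + A = 2*A)
Q(s) = -63 (Q(s) = -43 - 20 = -63)
(-22650 + 14735) + Q(P(1, 0)) = (-22650 + 14735) - 63 = -7915 - 63 = -7978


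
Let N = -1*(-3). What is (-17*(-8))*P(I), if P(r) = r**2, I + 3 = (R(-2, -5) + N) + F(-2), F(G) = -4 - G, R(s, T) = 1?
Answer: 136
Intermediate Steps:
N = 3
I = -1 (I = -3 + ((1 + 3) + (-4 - 1*(-2))) = -3 + (4 + (-4 + 2)) = -3 + (4 - 2) = -3 + 2 = -1)
(-17*(-8))*P(I) = -17*(-8)*(-1)**2 = 136*1 = 136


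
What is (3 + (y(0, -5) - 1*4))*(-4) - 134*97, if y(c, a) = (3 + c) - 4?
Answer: -12990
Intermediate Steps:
y(c, a) = -1 + c
(3 + (y(0, -5) - 1*4))*(-4) - 134*97 = (3 + ((-1 + 0) - 1*4))*(-4) - 134*97 = (3 + (-1 - 4))*(-4) - 12998 = (3 - 5)*(-4) - 12998 = -2*(-4) - 12998 = 8 - 12998 = -12990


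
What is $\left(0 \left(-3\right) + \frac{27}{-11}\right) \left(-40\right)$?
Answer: $\frac{1080}{11} \approx 98.182$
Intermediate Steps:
$\left(0 \left(-3\right) + \frac{27}{-11}\right) \left(-40\right) = \left(0 + 27 \left(- \frac{1}{11}\right)\right) \left(-40\right) = \left(0 - \frac{27}{11}\right) \left(-40\right) = \left(- \frac{27}{11}\right) \left(-40\right) = \frac{1080}{11}$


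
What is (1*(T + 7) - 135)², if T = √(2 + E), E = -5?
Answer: (128 - I*√3)² ≈ 16381.0 - 443.41*I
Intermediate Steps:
T = I*√3 (T = √(2 - 5) = √(-3) = I*√3 ≈ 1.732*I)
(1*(T + 7) - 135)² = (1*(I*√3 + 7) - 135)² = (1*(7 + I*√3) - 135)² = ((7 + I*√3) - 135)² = (-128 + I*√3)²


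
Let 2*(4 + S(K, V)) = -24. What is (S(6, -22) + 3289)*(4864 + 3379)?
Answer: 26979339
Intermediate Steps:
S(K, V) = -16 (S(K, V) = -4 + (½)*(-24) = -4 - 12 = -16)
(S(6, -22) + 3289)*(4864 + 3379) = (-16 + 3289)*(4864 + 3379) = 3273*8243 = 26979339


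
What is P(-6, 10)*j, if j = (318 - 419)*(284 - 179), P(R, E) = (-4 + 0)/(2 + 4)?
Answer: 7070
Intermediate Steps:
P(R, E) = -⅔ (P(R, E) = -4/6 = -4*⅙ = -⅔)
j = -10605 (j = -101*105 = -10605)
P(-6, 10)*j = -⅔*(-10605) = 7070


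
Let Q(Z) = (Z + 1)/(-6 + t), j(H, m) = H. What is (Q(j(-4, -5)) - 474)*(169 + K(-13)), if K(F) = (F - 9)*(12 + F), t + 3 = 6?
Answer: -90343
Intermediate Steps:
t = 3 (t = -3 + 6 = 3)
K(F) = (-9 + F)*(12 + F)
Q(Z) = -1/3 - Z/3 (Q(Z) = (Z + 1)/(-6 + 3) = (1 + Z)/(-3) = (1 + Z)*(-1/3) = -1/3 - Z/3)
(Q(j(-4, -5)) - 474)*(169 + K(-13)) = ((-1/3 - 1/3*(-4)) - 474)*(169 + (-108 + (-13)**2 + 3*(-13))) = ((-1/3 + 4/3) - 474)*(169 + (-108 + 169 - 39)) = (1 - 474)*(169 + 22) = -473*191 = -90343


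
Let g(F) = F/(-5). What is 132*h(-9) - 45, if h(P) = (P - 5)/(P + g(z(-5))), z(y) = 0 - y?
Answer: 699/5 ≈ 139.80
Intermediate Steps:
z(y) = -y
g(F) = -F/5 (g(F) = F*(-⅕) = -F/5)
h(P) = (-5 + P)/(-1 + P) (h(P) = (P - 5)/(P - (-1)*(-5)/5) = (-5 + P)/(P - ⅕*5) = (-5 + P)/(P - 1) = (-5 + P)/(-1 + P))
132*h(-9) - 45 = 132*((-5 - 9)/(-1 - 9)) - 45 = 132*(-14/(-10)) - 45 = 132*(-⅒*(-14)) - 45 = 132*(7/5) - 45 = 924/5 - 45 = 699/5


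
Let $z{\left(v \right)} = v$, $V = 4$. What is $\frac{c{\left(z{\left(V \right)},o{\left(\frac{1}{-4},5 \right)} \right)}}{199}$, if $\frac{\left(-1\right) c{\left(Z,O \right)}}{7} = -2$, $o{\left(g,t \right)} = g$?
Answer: $\frac{14}{199} \approx 0.070352$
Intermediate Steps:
$c{\left(Z,O \right)} = 14$ ($c{\left(Z,O \right)} = \left(-7\right) \left(-2\right) = 14$)
$\frac{c{\left(z{\left(V \right)},o{\left(\frac{1}{-4},5 \right)} \right)}}{199} = \frac{14}{199}$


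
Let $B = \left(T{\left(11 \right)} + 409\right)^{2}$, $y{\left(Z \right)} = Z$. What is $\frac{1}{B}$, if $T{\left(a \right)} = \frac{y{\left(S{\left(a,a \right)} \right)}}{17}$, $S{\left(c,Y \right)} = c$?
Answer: $\frac{289}{48497296} \approx 5.9591 \cdot 10^{-6}$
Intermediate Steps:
$T{\left(a \right)} = \frac{a}{17}$
$B = \frac{48497296}{289}$ ($B = \left(\frac{1}{17} \cdot 11 + 409\right)^{2} = \left(\frac{11}{17} + 409\right)^{2} = \left(\frac{6964}{17}\right)^{2} = \frac{48497296}{289} \approx 1.6781 \cdot 10^{5}$)
$\frac{1}{B} = \frac{1}{\frac{48497296}{289}} = \frac{289}{48497296}$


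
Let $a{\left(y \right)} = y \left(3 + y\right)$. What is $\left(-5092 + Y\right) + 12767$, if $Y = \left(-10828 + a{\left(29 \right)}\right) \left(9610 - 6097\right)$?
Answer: $-34771025$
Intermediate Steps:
$Y = -34778700$ ($Y = \left(-10828 + 29 \left(3 + 29\right)\right) \left(9610 - 6097\right) = \left(-10828 + 29 \cdot 32\right) 3513 = \left(-10828 + 928\right) 3513 = \left(-9900\right) 3513 = -34778700$)
$\left(-5092 + Y\right) + 12767 = \left(-5092 - 34778700\right) + 12767 = -34783792 + 12767 = -34771025$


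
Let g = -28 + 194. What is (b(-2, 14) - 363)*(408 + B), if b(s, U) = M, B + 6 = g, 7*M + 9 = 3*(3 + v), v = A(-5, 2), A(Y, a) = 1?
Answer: -1441584/7 ≈ -2.0594e+5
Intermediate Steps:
v = 1
g = 166
M = 3/7 (M = -9/7 + (3*(3 + 1))/7 = -9/7 + (3*4)/7 = -9/7 + (⅐)*12 = -9/7 + 12/7 = 3/7 ≈ 0.42857)
B = 160 (B = -6 + 166 = 160)
b(s, U) = 3/7
(b(-2, 14) - 363)*(408 + B) = (3/7 - 363)*(408 + 160) = -2538/7*568 = -1441584/7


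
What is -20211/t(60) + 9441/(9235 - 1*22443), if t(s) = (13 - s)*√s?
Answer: -9441/13208 + 6737*√15/470 ≈ 54.801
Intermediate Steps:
t(s) = √s*(13 - s)
-20211/t(60) + 9441/(9235 - 1*22443) = -20211*√15/(30*(13 - 1*60)) + 9441/(9235 - 1*22443) = -20211*√15/(30*(13 - 60)) + 9441/(9235 - 22443) = -20211*(-√15/1410) + 9441/(-13208) = -20211*(-√15/1410) + 9441*(-1/13208) = -(-6737)*√15/470 - 9441/13208 = 6737*√15/470 - 9441/13208 = -9441/13208 + 6737*√15/470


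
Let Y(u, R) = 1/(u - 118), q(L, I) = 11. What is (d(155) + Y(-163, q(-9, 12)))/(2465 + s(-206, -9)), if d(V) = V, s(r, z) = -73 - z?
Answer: 6222/96383 ≈ 0.064555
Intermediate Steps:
Y(u, R) = 1/(-118 + u)
(d(155) + Y(-163, q(-9, 12)))/(2465 + s(-206, -9)) = (155 + 1/(-118 - 163))/(2465 + (-73 - 1*(-9))) = (155 + 1/(-281))/(2465 + (-73 + 9)) = (155 - 1/281)/(2465 - 64) = (43554/281)/2401 = (43554/281)*(1/2401) = 6222/96383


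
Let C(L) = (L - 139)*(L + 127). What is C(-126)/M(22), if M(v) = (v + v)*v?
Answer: -265/968 ≈ -0.27376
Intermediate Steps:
M(v) = 2*v² (M(v) = (2*v)*v = 2*v²)
C(L) = (-139 + L)*(127 + L)
C(-126)/M(22) = (-17653 + (-126)² - 12*(-126))/((2*22²)) = (-17653 + 15876 + 1512)/((2*484)) = -265/968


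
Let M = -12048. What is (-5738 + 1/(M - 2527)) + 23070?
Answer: 252613899/14575 ≈ 17332.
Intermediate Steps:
(-5738 + 1/(M - 2527)) + 23070 = (-5738 + 1/(-12048 - 2527)) + 23070 = (-5738 + 1/(-14575)) + 23070 = (-5738 - 1/14575) + 23070 = -83631351/14575 + 23070 = 252613899/14575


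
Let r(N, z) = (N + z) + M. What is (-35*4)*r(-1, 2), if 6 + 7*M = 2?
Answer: -60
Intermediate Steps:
M = -4/7 (M = -6/7 + (1/7)*2 = -6/7 + 2/7 = -4/7 ≈ -0.57143)
r(N, z) = -4/7 + N + z (r(N, z) = (N + z) - 4/7 = -4/7 + N + z)
(-35*4)*r(-1, 2) = (-35*4)*(-4/7 - 1 + 2) = -140*3/7 = -60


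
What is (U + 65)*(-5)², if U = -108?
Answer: -1075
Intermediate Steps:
(U + 65)*(-5)² = (-108 + 65)*(-5)² = -43*25 = -1075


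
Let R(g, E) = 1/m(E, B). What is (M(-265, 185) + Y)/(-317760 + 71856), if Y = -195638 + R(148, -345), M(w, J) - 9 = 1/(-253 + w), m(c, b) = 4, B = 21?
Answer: 67557129/84918848 ≈ 0.79555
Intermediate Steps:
R(g, E) = ¼ (R(g, E) = 1/4 = ¼)
M(w, J) = 9 + 1/(-253 + w)
Y = -782551/4 (Y = -195638 + ¼ = -782551/4 ≈ -1.9564e+5)
(M(-265, 185) + Y)/(-317760 + 71856) = ((-2276 + 9*(-265))/(-253 - 265) - 782551/4)/(-317760 + 71856) = ((-2276 - 2385)/(-518) - 782551/4)/(-245904) = (-1/518*(-4661) - 782551/4)*(-1/245904) = (4661/518 - 782551/4)*(-1/245904) = -202671387/1036*(-1/245904) = 67557129/84918848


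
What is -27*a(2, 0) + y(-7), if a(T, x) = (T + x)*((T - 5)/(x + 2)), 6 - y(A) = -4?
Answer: 91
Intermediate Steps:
y(A) = 10 (y(A) = 6 - 1*(-4) = 6 + 4 = 10)
a(T, x) = (-5 + T)*(T + x)/(2 + x) (a(T, x) = (T + x)*((-5 + T)/(2 + x)) = (-5 + T)*(T + x)/(2 + x))
-27*a(2, 0) + y(-7) = -27*(2² - 5*2 - 5*0 + 2*0)/(2 + 0) + 10 = -27*(4 - 10 + 0 + 0)/2 + 10 = -27*(-6)/2 + 10 = -27*(-3) + 10 = 81 + 10 = 91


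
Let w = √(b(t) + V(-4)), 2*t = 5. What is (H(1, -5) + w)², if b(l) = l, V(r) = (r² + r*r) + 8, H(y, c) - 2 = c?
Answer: (-6 + √170)²/4 ≈ 12.385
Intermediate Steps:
H(y, c) = 2 + c
V(r) = 8 + 2*r² (V(r) = (r² + r²) + 8 = 2*r² + 8 = 8 + 2*r²)
t = 5/2 (t = (½)*5 = 5/2 ≈ 2.5000)
w = √170/2 (w = √(5/2 + (8 + 2*(-4)²)) = √(5/2 + (8 + 2*16)) = √(5/2 + (8 + 32)) = √(5/2 + 40) = √(85/2) = √170/2 ≈ 6.5192)
(H(1, -5) + w)² = ((2 - 5) + √170/2)² = (-3 + √170/2)²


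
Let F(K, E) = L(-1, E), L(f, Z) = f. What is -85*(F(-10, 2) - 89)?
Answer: 7650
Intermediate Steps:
F(K, E) = -1
-85*(F(-10, 2) - 89) = -85*(-1 - 89) = -85*(-90) = 7650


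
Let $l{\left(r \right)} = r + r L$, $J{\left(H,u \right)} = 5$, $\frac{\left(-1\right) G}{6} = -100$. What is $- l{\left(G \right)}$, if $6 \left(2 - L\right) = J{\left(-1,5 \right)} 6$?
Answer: $1200$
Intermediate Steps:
$G = 600$ ($G = \left(-6\right) \left(-100\right) = 600$)
$L = -3$ ($L = 2 - \frac{5 \cdot 6}{6} = 2 - 5 = -3$)
$l{\left(r \right)} = - 2 r$ ($l{\left(r \right)} = r + r \left(-3\right) = r - 3 r = - 2 r$)
$- l{\left(G \right)} = - \left(-2\right) 600 = \left(-1\right) \left(-1200\right) = 1200$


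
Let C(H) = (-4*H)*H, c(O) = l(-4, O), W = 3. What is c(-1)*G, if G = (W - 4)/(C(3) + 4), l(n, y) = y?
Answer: -1/32 ≈ -0.031250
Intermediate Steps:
c(O) = O
C(H) = -4*H**2
G = 1/32 (G = (3 - 4)/(-4*3**2 + 4) = -1/(-4*9 + 4) = -1/(-36 + 4) = -1/(-32) = -1*(-1/32) = 1/32 ≈ 0.031250)
c(-1)*G = -1*1/32 = -1/32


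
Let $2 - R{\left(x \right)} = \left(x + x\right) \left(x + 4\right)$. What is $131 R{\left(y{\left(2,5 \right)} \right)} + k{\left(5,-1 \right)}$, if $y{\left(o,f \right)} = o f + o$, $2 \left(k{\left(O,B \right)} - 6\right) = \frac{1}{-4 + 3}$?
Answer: $- \frac{100073}{2} \approx -50037.0$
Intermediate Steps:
$k{\left(O,B \right)} = \frac{11}{2}$ ($k{\left(O,B \right)} = 6 + \frac{1}{2 \left(-4 + 3\right)} = 6 + \frac{1}{2 \left(-1\right)} = 6 + \frac{1}{2} \left(-1\right) = 6 - \frac{1}{2} = \frac{11}{2}$)
$y{\left(o,f \right)} = o + f o$ ($y{\left(o,f \right)} = f o + o = o + f o$)
$R{\left(x \right)} = 2 - 2 x \left(4 + x\right)$ ($R{\left(x \right)} = 2 - \left(x + x\right) \left(x + 4\right) = 2 - 2 x \left(4 + x\right)$)
$131 R{\left(y{\left(2,5 \right)} \right)} + k{\left(5,-1 \right)} = 131 \left(2 - 8 \cdot 2 \left(1 + 5\right) - 2 \left(2 \left(1 + 5\right)\right)^{2}\right) + \frac{11}{2} = 131 \left(2 - 8 \cdot 2 \cdot 6 - 2 \left(2 \cdot 6\right)^{2}\right) + \frac{11}{2} = 131 \left(2 - 96 - 2 \cdot 12^{2}\right) + \frac{11}{2} = 131 \left(2 - 96 - 288\right) + \frac{11}{2} = 131 \left(-382\right) + \frac{11}{2} = -50042 + \frac{11}{2} = - \frac{100073}{2}$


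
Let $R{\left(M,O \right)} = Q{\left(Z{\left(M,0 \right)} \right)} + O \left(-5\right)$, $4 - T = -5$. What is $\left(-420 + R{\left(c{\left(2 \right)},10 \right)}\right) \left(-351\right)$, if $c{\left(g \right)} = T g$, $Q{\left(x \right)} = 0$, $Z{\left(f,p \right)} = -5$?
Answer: $164970$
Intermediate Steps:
$T = 9$ ($T = 4 - -5 = 4 + 5 = 9$)
$c{\left(g \right)} = 9 g$
$R{\left(M,O \right)} = - 5 O$ ($R{\left(M,O \right)} = 0 + O \left(-5\right) = 0 - 5 O = - 5 O$)
$\left(-420 + R{\left(c{\left(2 \right)},10 \right)}\right) \left(-351\right) = \left(-420 - 50\right) \left(-351\right) = \left(-470\right) \left(-351\right) = 164970$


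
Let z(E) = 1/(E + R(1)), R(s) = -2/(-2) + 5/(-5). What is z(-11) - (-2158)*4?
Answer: 94951/11 ≈ 8631.9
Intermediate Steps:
R(s) = 0 (R(s) = -2*(-½) + 5*(-⅕) = 1 - 1 = 0)
z(E) = 1/E (z(E) = 1/(E + 0) = 1/E)
z(-11) - (-2158)*4 = 1/(-11) - (-2158)*4 = -1/11 - 83*(-104) = -1/11 + 8632 = 94951/11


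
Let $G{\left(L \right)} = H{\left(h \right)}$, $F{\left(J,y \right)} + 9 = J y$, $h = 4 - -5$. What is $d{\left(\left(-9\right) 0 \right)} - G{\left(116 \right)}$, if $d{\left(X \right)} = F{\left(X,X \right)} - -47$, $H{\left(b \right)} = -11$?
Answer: $49$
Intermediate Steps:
$h = 9$ ($h = 4 + 5 = 9$)
$F{\left(J,y \right)} = -9 + J y$
$G{\left(L \right)} = -11$
$d{\left(X \right)} = 38 + X^{2}$ ($d{\left(X \right)} = \left(-9 + X X\right) - -47 = \left(-9 + X^{2}\right) + 47 = 38 + X^{2}$)
$d{\left(\left(-9\right) 0 \right)} - G{\left(116 \right)} = \left(38 + \left(\left(-9\right) 0\right)^{2}\right) - -11 = \left(38 + 0^{2}\right) + 11 = \left(38 + 0\right) + 11 = 38 + 11 = 49$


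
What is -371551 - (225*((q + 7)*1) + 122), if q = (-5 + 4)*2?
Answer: -372798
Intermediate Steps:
q = -2 (q = -1*2 = -2)
-371551 - (225*((q + 7)*1) + 122) = -371551 - (225*((-2 + 7)*1) + 122) = -371551 - (225*(5*1) + 122) = -371551 - (225*5 + 122) = -371551 - (1125 + 122) = -371551 - 1*1247 = -371551 - 1247 = -372798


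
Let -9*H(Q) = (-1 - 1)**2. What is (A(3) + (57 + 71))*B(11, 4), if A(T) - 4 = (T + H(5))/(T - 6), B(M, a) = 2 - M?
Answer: -3541/3 ≈ -1180.3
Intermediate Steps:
H(Q) = -4/9 (H(Q) = -(-1 - 1)**2/9 = -1/9*(-2)**2 = -1/9*4 = -4/9)
A(T) = 4 + (-4/9 + T)/(-6 + T) (A(T) = 4 + (T - 4/9)/(T - 6) = 4 + (-4/9 + T)/(-6 + T))
(A(3) + (57 + 71))*B(11, 4) = (5*(-44 + 9*3)/(9*(-6 + 3)) + (57 + 71))*(2 - 1*11) = ((5/9)*(-44 + 27)/(-3) + 128)*(2 - 11) = ((5/9)*(-1/3)*(-17) + 128)*(-9) = (85/27 + 128)*(-9) = (3541/27)*(-9) = -3541/3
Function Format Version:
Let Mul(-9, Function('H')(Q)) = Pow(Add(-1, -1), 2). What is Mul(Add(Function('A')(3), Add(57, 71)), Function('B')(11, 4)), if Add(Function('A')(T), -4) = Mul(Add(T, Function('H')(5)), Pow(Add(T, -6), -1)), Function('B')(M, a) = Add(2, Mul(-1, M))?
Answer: Rational(-3541, 3) ≈ -1180.3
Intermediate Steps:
Function('H')(Q) = Rational(-4, 9) (Function('H')(Q) = Mul(Rational(-1, 9), Pow(Add(-1, -1), 2)) = Mul(Rational(-1, 9), Pow(-2, 2)) = Mul(Rational(-1, 9), 4) = Rational(-4, 9))
Function('A')(T) = Add(4, Mul(Pow(Add(-6, T), -1), Add(Rational(-4, 9), T))) (Function('A')(T) = Add(4, Mul(Add(T, Rational(-4, 9)), Pow(Add(T, -6), -1))) = Add(4, Mul(Add(Rational(-4, 9), T), Pow(Add(-6, T), -1))) = Add(4, Mul(Pow(Add(-6, T), -1), Add(Rational(-4, 9), T))))
Mul(Add(Function('A')(3), Add(57, 71)), Function('B')(11, 4)) = Mul(Add(Mul(Rational(5, 9), Pow(Add(-6, 3), -1), Add(-44, Mul(9, 3))), Add(57, 71)), Add(2, Mul(-1, 11))) = Mul(Add(Mul(Rational(5, 9), Pow(-3, -1), Add(-44, 27)), 128), Add(2, -11)) = Mul(Add(Mul(Rational(5, 9), Rational(-1, 3), -17), 128), -9) = Mul(Add(Rational(85, 27), 128), -9) = Mul(Rational(3541, 27), -9) = Rational(-3541, 3)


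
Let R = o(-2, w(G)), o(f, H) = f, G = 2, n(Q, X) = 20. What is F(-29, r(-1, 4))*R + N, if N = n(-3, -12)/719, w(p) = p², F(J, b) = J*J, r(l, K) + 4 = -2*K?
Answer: -1209338/719 ≈ -1682.0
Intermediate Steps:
r(l, K) = -4 - 2*K
F(J, b) = J²
R = -2
N = 20/719 ≈ 0.027816
F(-29, r(-1, 4))*R + N = (-29)²*(-2) + 20/719 = 841*(-2) + 20/719 = -1682 + 20/719 = -1209338/719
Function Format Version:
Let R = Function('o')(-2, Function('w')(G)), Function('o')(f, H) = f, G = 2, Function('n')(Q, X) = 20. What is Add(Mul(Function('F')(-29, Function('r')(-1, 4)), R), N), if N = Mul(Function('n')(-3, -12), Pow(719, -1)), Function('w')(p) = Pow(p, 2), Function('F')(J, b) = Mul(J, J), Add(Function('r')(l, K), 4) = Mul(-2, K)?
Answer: Rational(-1209338, 719) ≈ -1682.0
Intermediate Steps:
Function('r')(l, K) = Add(-4, Mul(-2, K))
Function('F')(J, b) = Pow(J, 2)
R = -2
N = Rational(20, 719) (N = Mul(20, Pow(719, -1)) = Mul(20, Rational(1, 719)) = Rational(20, 719) ≈ 0.027816)
Add(Mul(Function('F')(-29, Function('r')(-1, 4)), R), N) = Add(Mul(Pow(-29, 2), -2), Rational(20, 719)) = Add(Mul(841, -2), Rational(20, 719)) = Add(-1682, Rational(20, 719)) = Rational(-1209338, 719)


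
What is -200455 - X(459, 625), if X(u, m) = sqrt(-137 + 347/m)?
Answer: -200455 - I*sqrt(85278)/25 ≈ -2.0046e+5 - 11.681*I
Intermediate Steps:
-200455 - X(459, 625) = -200455 - sqrt(-137 + 347/625) = -200455 - sqrt(-85278/625) = -200455 - I*sqrt(85278)/25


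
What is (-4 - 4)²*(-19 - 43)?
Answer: -3968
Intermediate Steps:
(-4 - 4)²*(-19 - 43) = (-8)²*(-62) = 64*(-62) = -3968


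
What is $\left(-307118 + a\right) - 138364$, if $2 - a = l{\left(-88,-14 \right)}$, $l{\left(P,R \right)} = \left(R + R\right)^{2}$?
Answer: $-446264$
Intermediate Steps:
$l{\left(P,R \right)} = 4 R^{2}$ ($l{\left(P,R \right)} = \left(2 R\right)^{2} = 4 R^{2}$)
$a = -782$ ($a = 2 - 4 \left(-14\right)^{2} = 2 - 4 \cdot 196 = 2 - 784 = -782$)
$\left(-307118 + a\right) - 138364 = \left(-307118 - 782\right) - 138364 = -307900 - 138364 = -446264$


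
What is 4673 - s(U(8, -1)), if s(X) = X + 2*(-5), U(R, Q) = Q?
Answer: 4684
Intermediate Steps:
s(X) = -10 + X (s(X) = X - 10 = -10 + X)
4673 - s(U(8, -1)) = 4673 - (-10 - 1) = 4673 - 1*(-11) = 4673 + 11 = 4684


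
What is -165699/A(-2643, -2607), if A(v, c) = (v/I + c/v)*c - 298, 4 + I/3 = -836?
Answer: 2404389960/81313517 ≈ 29.569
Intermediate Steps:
I = -2520 (I = -12 + 3*(-836) = -12 - 2508 = -2520)
A(v, c) = -298 + c*(-v/2520 + c/v) (A(v, c) = (v/(-2520) + c/v)*c - 298 = (v*(-1/2520) + c/v)*c - 298 = (-v/2520 + c/v)*c - 298 = c*(-v/2520 + c/v) - 298 = -298 + c*(-v/2520 + c/v))
-165699/A(-2643, -2607) = -165699/(-298 + (-2607)²/(-2643) - 1/2520*(-2607)*(-2643)) = -165699/(-298 + 6796449*(-1/2643) - 765589/280) = -165699/(-298 - 2265483/881 - 765589/280) = -165699/(-1382329789/246680) = -165699*(-246680/1382329789) = 2404389960/81313517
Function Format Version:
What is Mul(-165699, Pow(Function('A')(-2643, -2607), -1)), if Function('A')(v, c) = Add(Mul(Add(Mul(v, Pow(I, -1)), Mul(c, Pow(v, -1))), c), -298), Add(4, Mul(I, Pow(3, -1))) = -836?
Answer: Rational(2404389960, 81313517) ≈ 29.569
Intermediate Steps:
I = -2520 (I = Add(-12, Mul(3, -836)) = Add(-12, -2508) = -2520)
Function('A')(v, c) = Add(-298, Mul(c, Add(Mul(Rational(-1, 2520), v), Mul(c, Pow(v, -1))))) (Function('A')(v, c) = Add(Mul(Add(Mul(v, Pow(-2520, -1)), Mul(c, Pow(v, -1))), c), -298) = Add(Mul(Add(Mul(v, Rational(-1, 2520)), Mul(c, Pow(v, -1))), c), -298) = Add(Mul(Add(Mul(Rational(-1, 2520), v), Mul(c, Pow(v, -1))), c), -298) = Add(Mul(c, Add(Mul(Rational(-1, 2520), v), Mul(c, Pow(v, -1)))), -298) = Add(-298, Mul(c, Add(Mul(Rational(-1, 2520), v), Mul(c, Pow(v, -1))))))
Mul(-165699, Pow(Function('A')(-2643, -2607), -1)) = Mul(-165699, Pow(Add(-298, Mul(Pow(-2607, 2), Pow(-2643, -1)), Mul(Rational(-1, 2520), -2607, -2643)), -1)) = Mul(-165699, Pow(Add(-298, Mul(6796449, Rational(-1, 2643)), Rational(-765589, 280)), -1)) = Mul(-165699, Pow(Add(-298, Rational(-2265483, 881), Rational(-765589, 280)), -1)) = Mul(-165699, Pow(Rational(-1382329789, 246680), -1)) = Mul(-165699, Rational(-246680, 1382329789)) = Rational(2404389960, 81313517)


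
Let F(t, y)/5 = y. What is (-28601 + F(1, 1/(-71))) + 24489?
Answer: -291957/71 ≈ -4112.1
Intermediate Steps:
F(t, y) = 5*y
(-28601 + F(1, 1/(-71))) + 24489 = (-28601 + 5/(-71)) + 24489 = (-28601 + 5*(-1/71)) + 24489 = (-28601 - 5/71) + 24489 = -2030676/71 + 24489 = -291957/71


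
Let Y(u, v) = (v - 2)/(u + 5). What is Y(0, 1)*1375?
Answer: -275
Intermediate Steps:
Y(u, v) = (-2 + v)/(5 + u)
Y(0, 1)*1375 = ((-2 + 1)/(5 + 0))*1375 = (-1/5)*1375 = ((⅕)*(-1))*1375 = -⅕*1375 = -275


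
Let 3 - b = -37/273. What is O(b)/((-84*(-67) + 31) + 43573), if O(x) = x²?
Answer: 45796/229325733 ≈ 0.00019970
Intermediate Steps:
b = 856/273 (b = 3 - (-37)/273 = 3 - 1*(-37/273) = 3 + 37/273 = 856/273 ≈ 3.1355)
O(b)/((-84*(-67) + 31) + 43573) = (856/273)²/((-84*(-67) + 31) + 43573) = 732736/(74529*((5628 + 31) + 43573)) = 732736/(74529*(5659 + 43573)) = (732736/74529)/49232 = (732736/74529)*(1/49232) = 45796/229325733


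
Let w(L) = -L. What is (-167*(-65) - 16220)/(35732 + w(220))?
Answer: -5365/35512 ≈ -0.15108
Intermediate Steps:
(-167*(-65) - 16220)/(35732 + w(220)) = (-167*(-65) - 16220)/(35732 - 1*220) = (10855 - 16220)/(35732 - 220) = -5365/35512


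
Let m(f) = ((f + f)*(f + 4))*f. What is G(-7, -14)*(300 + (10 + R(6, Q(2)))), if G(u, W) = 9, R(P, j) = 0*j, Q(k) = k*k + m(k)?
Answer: 2790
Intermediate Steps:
m(f) = 2*f**2*(4 + f) (m(f) = ((2*f)*(4 + f))*f = (2*f*(4 + f))*f = 2*f**2*(4 + f))
Q(k) = k**2 + 2*k**2*(4 + k) (Q(k) = k*k + 2*k**2*(4 + k) = k**2 + 2*k**2*(4 + k))
R(P, j) = 0
G(-7, -14)*(300 + (10 + R(6, Q(2)))) = 9*(300 + (10 + 0)) = 9*(300 + 10) = 9*310 = 2790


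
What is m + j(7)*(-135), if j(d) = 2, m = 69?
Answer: -201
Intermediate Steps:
m + j(7)*(-135) = 69 + 2*(-135) = 69 - 270 = -201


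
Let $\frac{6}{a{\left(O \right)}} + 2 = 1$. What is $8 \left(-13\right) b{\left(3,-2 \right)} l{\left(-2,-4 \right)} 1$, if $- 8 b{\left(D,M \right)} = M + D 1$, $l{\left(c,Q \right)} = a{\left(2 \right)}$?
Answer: $-78$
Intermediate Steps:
$a{\left(O \right)} = -6$ ($a{\left(O \right)} = \frac{6}{-2 + 1} = \frac{6}{-1} = 6 \left(-1\right) = -6$)
$l{\left(c,Q \right)} = -6$
$b{\left(D,M \right)} = - \frac{D}{8} - \frac{M}{8}$ ($b{\left(D,M \right)} = - \frac{M + D 1}{8} = - \frac{M + D}{8} = - \frac{D + M}{8} = - \frac{D}{8} - \frac{M}{8}$)
$8 \left(-13\right) b{\left(3,-2 \right)} l{\left(-2,-4 \right)} 1 = 8 \left(-13\right) \left(\left(- \frac{1}{8}\right) 3 - - \frac{1}{4}\right) \left(-6\right) 1 = - 104 \left(- \frac{3}{8} + \frac{1}{4}\right) \left(-6\right) 1 = - 104 \left(- \frac{1}{8}\right) \left(-6\right) 1 = - 104 \cdot \frac{3}{4} \cdot 1 = \left(-104\right) \frac{3}{4} = -78$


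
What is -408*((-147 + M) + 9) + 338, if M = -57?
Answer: 79898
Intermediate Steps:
-408*((-147 + M) + 9) + 338 = -408*((-147 - 57) + 9) + 338 = -408*(-204 + 9) + 338 = -408*(-195) + 338 = 79560 + 338 = 79898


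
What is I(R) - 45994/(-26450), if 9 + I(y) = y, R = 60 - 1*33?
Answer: 261047/13225 ≈ 19.739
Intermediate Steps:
R = 27 (R = 60 - 33 = 27)
I(y) = -9 + y
I(R) - 45994/(-26450) = (-9 + 27) - 45994/(-26450) = 18 - 45994*(-1/26450) = 18 + 22997/13225 = 261047/13225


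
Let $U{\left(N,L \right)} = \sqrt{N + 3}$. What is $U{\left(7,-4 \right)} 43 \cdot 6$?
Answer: $258 \sqrt{10} \approx 815.87$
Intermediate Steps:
$U{\left(N,L \right)} = \sqrt{3 + N}$
$U{\left(7,-4 \right)} 43 \cdot 6 = \sqrt{3 + 7} \cdot 43 \cdot 6 = \sqrt{10} \cdot 43 \cdot 6 = 43 \sqrt{10} \cdot 6 = 258 \sqrt{10}$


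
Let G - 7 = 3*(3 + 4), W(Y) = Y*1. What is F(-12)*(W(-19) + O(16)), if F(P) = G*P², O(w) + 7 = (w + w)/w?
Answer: -96768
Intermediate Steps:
W(Y) = Y
O(w) = -5 (O(w) = -7 + (w + w)/w = -7 + (2*w)/w = -7 + 2 = -5)
G = 28 (G = 7 + 3*(3 + 4) = 7 + 3*7 = 7 + 21 = 28)
F(P) = 28*P²
F(-12)*(W(-19) + O(16)) = (28*(-12)²)*(-19 - 5) = (28*144)*(-24) = 4032*(-24) = -96768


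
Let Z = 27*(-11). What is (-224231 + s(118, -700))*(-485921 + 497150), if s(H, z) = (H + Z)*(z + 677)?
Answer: -2471660106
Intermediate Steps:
Z = -297
s(H, z) = (-297 + H)*(677 + z) (s(H, z) = (H - 297)*(z + 677) = (-297 + H)*(677 + z))
(-224231 + s(118, -700))*(-485921 + 497150) = (-224231 + (-201069 - 297*(-700) + 677*118 + 118*(-700)))*(-485921 + 497150) = (-224231 + (-201069 + 207900 + 79886 - 82600))*11229 = (-224231 + 4117)*11229 = -220114*11229 = -2471660106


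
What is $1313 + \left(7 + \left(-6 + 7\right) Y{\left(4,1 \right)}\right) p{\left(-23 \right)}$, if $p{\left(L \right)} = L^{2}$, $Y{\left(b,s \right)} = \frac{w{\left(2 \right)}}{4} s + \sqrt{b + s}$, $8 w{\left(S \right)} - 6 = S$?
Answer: $\frac{20593}{4} + 529 \sqrt{5} \approx 6331.1$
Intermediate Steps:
$w{\left(S \right)} = \frac{3}{4} + \frac{S}{8}$
$Y{\left(b,s \right)} = \sqrt{b + s} + \frac{s}{4}$ ($Y{\left(b,s \right)} = \frac{\frac{3}{4} + \frac{1}{8} \cdot 2}{4} s + \sqrt{b + s} = \left(\frac{3}{4} + \frac{1}{4}\right) \frac{1}{4} s + \sqrt{b + s} = 1 \cdot \frac{1}{4} s + \sqrt{b + s} = \frac{s}{4} + \sqrt{b + s} = \sqrt{b + s} + \frac{s}{4}$)
$1313 + \left(7 + \left(-6 + 7\right) Y{\left(4,1 \right)}\right) p{\left(-23 \right)} = 1313 + \left(7 + \left(-6 + 7\right) \left(\sqrt{4 + 1} + \frac{1}{4} \cdot 1\right)\right) \left(-23\right)^{2} = 1313 + \left(7 + 1 \left(\sqrt{5} + \frac{1}{4}\right)\right) 529 = 1313 + \left(7 + 1 \left(\frac{1}{4} + \sqrt{5}\right)\right) 529 = 1313 + \left(7 + \left(\frac{1}{4} + \sqrt{5}\right)\right) 529 = 1313 + \left(\frac{29}{4} + \sqrt{5}\right) 529 = 1313 + \left(\frac{15341}{4} + 529 \sqrt{5}\right) = \frac{20593}{4} + 529 \sqrt{5}$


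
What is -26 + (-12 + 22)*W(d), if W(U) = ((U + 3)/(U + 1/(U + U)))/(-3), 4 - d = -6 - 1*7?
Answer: -51962/1737 ≈ -29.915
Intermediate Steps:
d = 17 (d = 4 - (-6 - 1*7) = 4 - (-6 - 7) = 4 - 1*(-13) = 4 + 13 = 17)
W(U) = -(3 + U)/(3*(U + 1/(2*U))) (W(U) = ((3 + U)/(U + 1/(2*U)))*(-1/3) = -(3 + U)/(3*(U + 1/(2*U))))
-26 + (-12 + 22)*W(d) = -26 + (-12 + 22)*(-2*17*(3 + 17)/(3 + 6*17**2)) = -26 + 10*(-2*17*20/(3 + 6*289)) = -26 + 10*(-2*17*20/(3 + 1734)) = -26 + 10*(-2*17*20/1737) = -26 + 10*(-2*17*1/1737*20) = -26 + 10*(-680/1737) = -26 - 6800/1737 = -51962/1737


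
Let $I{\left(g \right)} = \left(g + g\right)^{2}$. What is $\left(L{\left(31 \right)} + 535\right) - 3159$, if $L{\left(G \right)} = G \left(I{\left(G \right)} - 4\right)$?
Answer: $116416$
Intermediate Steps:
$I{\left(g \right)} = 4 g^{2}$ ($I{\left(g \right)} = \left(2 g\right)^{2} = 4 g^{2}$)
$L{\left(G \right)} = G \left(-4 + 4 G^{2}\right)$ ($L{\left(G \right)} = G \left(4 G^{2} - 4\right) = G \left(-4 + 4 G^{2}\right)$)
$\left(L{\left(31 \right)} + 535\right) - 3159 = \left(4 \cdot 31 \left(-1 + 31^{2}\right) + 535\right) - 3159 = \left(4 \cdot 31 \left(-1 + 961\right) + 535\right) - 3159 = \left(4 \cdot 31 \cdot 960 + 535\right) - 3159 = \left(119040 + 535\right) - 3159 = 119575 - 3159 = 116416$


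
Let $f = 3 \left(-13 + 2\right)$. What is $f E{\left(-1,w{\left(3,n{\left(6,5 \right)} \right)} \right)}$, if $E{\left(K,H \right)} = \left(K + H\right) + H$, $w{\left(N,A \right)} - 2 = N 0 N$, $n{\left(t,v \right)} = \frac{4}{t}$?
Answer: $-99$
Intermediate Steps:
$w{\left(N,A \right)} = 2$ ($w{\left(N,A \right)} = 2 + N 0 N = 2 + 0 N = 2 + 0 = 2$)
$E{\left(K,H \right)} = K + 2 H$ ($E{\left(K,H \right)} = \left(H + K\right) + H = K + 2 H$)
$f = -33$ ($f = 3 \left(-11\right) = -33$)
$f E{\left(-1,w{\left(3,n{\left(6,5 \right)} \right)} \right)} = - 33 \left(-1 + 2 \cdot 2\right) = - 33 \left(-1 + 4\right) = \left(-33\right) 3 = -99$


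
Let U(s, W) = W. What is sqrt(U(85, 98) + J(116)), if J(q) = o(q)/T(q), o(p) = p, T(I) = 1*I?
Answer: 3*sqrt(11) ≈ 9.9499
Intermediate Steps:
T(I) = I
J(q) = 1 (J(q) = q/q = 1)
sqrt(U(85, 98) + J(116)) = sqrt(98 + 1) = sqrt(99) = 3*sqrt(11)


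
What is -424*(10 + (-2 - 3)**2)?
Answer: -14840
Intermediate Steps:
-424*(10 + (-2 - 3)**2) = -424*(10 + (-5)**2) = -424*(10 + 25) = -424*35 = -14840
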